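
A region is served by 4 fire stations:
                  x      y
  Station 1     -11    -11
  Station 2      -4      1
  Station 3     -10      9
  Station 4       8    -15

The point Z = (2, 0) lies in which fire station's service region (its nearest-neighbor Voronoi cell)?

Compare squared distances (the ordering matches that of the actual distances):
d²(Z, Station 1) = 169 + 121 = 290
d²(Z, Station 2) = 36 + 1 = 37
d²(Z, Station 3) = 144 + 81 = 225
d²(Z, Station 4) = 36 + 225 = 261
Minimum is at Station 2.

Station 2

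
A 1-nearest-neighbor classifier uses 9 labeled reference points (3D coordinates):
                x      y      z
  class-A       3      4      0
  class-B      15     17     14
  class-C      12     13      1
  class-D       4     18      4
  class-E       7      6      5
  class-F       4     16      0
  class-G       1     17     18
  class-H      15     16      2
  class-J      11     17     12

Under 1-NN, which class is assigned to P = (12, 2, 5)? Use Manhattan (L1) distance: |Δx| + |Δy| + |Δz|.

d(P, class-A) = 9 + 2 + 5 = 16
d(P, class-B) = 3 + 15 + 9 = 27
d(P, class-C) = 0 + 11 + 4 = 15
d(P, class-D) = 8 + 16 + 1 = 25
d(P, class-E) = 5 + 4 + 0 = 9
d(P, class-F) = 8 + 14 + 5 = 27
d(P, class-G) = 11 + 15 + 13 = 39
d(P, class-H) = 3 + 14 + 3 = 20
d(P, class-J) = 1 + 15 + 7 = 23
The smallest is to class-E, so P lies in the Voronoi region of class-E.

class-E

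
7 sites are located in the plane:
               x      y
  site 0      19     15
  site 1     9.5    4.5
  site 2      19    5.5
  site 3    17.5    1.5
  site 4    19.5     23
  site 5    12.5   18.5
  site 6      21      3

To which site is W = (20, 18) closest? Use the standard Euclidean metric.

Since √ is increasing, it suffices to compare squared distances:
d²(W, site 0) = (20−19)² + (18−15)² = 1 + 9 = 10
d²(W, site 1) = (20−9.5)² + (18−4.5)² = 110.25 + 182.25 = 292.5
d²(W, site 2) = (20−19)² + (18−5.5)² = 1 + 156.25 = 157.25
d²(W, site 3) = (20−17.5)² + (18−1.5)² = 6.25 + 272.25 = 278.5
d²(W, site 4) = (20−19.5)² + (18−23)² = 0.25 + 25 = 25.25
d²(W, site 5) = (20−12.5)² + (18−18.5)² = 56.25 + 0.25 = 56.5
d²(W, site 6) = (20−21)² + (18−3)² = 1 + 225 = 226
The smallest is to site 0, so W lies in the Voronoi region of site 0.

site 0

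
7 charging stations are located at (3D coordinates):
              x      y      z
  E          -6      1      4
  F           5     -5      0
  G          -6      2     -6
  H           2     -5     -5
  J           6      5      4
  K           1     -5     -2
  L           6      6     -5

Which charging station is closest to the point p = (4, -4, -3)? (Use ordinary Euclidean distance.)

H

Since √ is increasing, it suffices to compare squared distances:
|pE|² = (4−(-6))² + (-4−1)² + (-3−4)² = 100 + 25 + 49 = 174
|pF|² = (4−5)² + (-4−(-5))² + (-3−0)² = 1 + 1 + 9 = 11
|pG|² = (4−(-6))² + (-4−2)² + (-3−(-6))² = 100 + 36 + 9 = 145
|pH|² = (4−2)² + (-4−(-5))² + (-3−(-5))² = 4 + 1 + 4 = 9
|pJ|² = (4−6)² + (-4−5)² + (-3−4)² = 4 + 81 + 49 = 134
|pK|² = (4−1)² + (-4−(-5))² + (-3−(-2))² = 9 + 1 + 1 = 11
|pL|² = (4−6)² + (-4−6)² + (-3−(-5))² = 4 + 100 + 4 = 108
H is nearest.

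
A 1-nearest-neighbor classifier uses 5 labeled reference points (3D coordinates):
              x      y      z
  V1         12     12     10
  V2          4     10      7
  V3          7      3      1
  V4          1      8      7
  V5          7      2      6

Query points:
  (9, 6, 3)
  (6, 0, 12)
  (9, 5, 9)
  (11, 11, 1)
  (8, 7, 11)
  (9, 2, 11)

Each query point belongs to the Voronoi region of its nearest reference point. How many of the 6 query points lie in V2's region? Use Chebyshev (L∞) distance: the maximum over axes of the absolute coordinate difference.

(9, 6, 3) — d to each: V1:7, V2:5, V3:3, V4:8, V5:4 → nearest is V3
(6, 0, 12) — d to each: V1:12, V2:10, V3:11, V4:8, V5:6 → nearest is V5
(9, 5, 9) — d to each: V1:7, V2:5, V3:8, V4:8, V5:3 → nearest is V5
(11, 11, 1) — d to each: V1:9, V2:7, V3:8, V4:10, V5:9 → nearest is V2
(8, 7, 11) — d to each: V1:5, V2:4, V3:10, V4:7, V5:5 → nearest is V2
(9, 2, 11) — d to each: V1:10, V2:8, V3:10, V4:8, V5:5 → nearest is V5
2 of the 6 points have V2 as nearest.

2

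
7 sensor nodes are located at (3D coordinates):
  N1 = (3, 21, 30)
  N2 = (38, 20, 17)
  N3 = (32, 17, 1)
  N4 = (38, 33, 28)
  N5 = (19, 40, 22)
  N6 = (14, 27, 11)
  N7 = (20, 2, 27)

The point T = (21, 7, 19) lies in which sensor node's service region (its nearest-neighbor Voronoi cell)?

N7

Since √ is increasing, it suffices to compare squared distances:
|TN1|² = 324 + 196 + 121 = 641
|TN2|² = 289 + 169 + 4 = 462
|TN3|² = 121 + 100 + 324 = 545
|TN4|² = 289 + 676 + 81 = 1046
|TN5|² = 4 + 1089 + 9 = 1102
|TN6|² = 49 + 400 + 64 = 513
|TN7|² = 1 + 25 + 64 = 90
The smallest is to N7, so T lies in the Voronoi region of N7.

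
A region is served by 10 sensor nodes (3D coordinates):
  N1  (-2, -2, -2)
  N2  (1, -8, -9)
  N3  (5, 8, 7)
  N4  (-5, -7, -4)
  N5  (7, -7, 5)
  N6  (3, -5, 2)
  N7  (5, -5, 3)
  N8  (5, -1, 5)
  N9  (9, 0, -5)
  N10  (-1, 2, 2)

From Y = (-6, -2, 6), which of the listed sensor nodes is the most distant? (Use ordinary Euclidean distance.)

N9

Since √ is increasing, it suffices to compare squared distances:
|YN1|² = 16 + 0 + 64 = 80
|YN2|² = 49 + 36 + 225 = 310
|YN3|² = 121 + 100 + 1 = 222
|YN4|² = 1 + 25 + 100 = 126
|YN5|² = 169 + 25 + 1 = 195
|YN6|² = 81 + 9 + 16 = 106
|YN7|² = 121 + 9 + 9 = 139
|YN8|² = 121 + 1 + 1 = 123
|YN9|² = 225 + 4 + 121 = 350
d²(Y, N10) = 25 + 16 + 16 = 57
The largest is to N9.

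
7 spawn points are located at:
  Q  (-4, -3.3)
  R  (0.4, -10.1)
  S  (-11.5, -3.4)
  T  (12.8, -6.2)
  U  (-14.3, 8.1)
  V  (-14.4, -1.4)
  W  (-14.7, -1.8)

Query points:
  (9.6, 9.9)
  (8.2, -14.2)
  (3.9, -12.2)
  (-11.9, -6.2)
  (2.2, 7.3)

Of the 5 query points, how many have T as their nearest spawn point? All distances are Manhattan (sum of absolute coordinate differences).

(9.6, 9.9) — d to each: Q:26.8, R:29.2, S:34.4, T:19.3, U:25.7, V:35.3, W:36 → nearest is T
(8.2, -14.2) — d to each: Q:23.1, R:11.9, S:30.5, T:12.6, U:44.8, V:35.4, W:35.3 → nearest is R
(3.9, -12.2) — d to each: Q:16.8, R:5.6, S:24.2, T:14.9, U:38.5, V:29.1, W:29 → nearest is R
(-11.9, -6.2) — d to each: Q:10.8, R:16.2, S:3.2, T:24.7, U:16.7, V:7.3, W:7.2 → nearest is S
(2.2, 7.3) — d to each: Q:16.8, R:19.2, S:24.4, T:24.1, U:17.3, V:25.3, W:26 → nearest is Q
1 of the 5 points has T as nearest.

1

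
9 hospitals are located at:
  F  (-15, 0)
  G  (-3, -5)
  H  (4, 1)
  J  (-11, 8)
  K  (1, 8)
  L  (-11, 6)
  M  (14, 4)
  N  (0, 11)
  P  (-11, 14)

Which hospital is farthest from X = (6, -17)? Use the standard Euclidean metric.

P

Since √ is increasing, it suffices to compare squared distances:
|XF|² = (6−(-15))² + (-17−0)² = 441 + 289 = 730
|XG|² = (6−(-3))² + (-17−(-5))² = 81 + 144 = 225
|XH|² = (6−4)² + (-17−1)² = 4 + 324 = 328
|XJ|² = (6−(-11))² + (-17−8)² = 289 + 625 = 914
|XK|² = (6−1)² + (-17−8)² = 25 + 625 = 650
|XL|² = (6−(-11))² + (-17−6)² = 289 + 529 = 818
|XM|² = (6−14)² + (-17−4)² = 64 + 441 = 505
|XN|² = (6−0)² + (-17−11)² = 36 + 784 = 820
|XP|² = (6−(-11))² + (-17−14)² = 289 + 961 = 1250
The largest is to P.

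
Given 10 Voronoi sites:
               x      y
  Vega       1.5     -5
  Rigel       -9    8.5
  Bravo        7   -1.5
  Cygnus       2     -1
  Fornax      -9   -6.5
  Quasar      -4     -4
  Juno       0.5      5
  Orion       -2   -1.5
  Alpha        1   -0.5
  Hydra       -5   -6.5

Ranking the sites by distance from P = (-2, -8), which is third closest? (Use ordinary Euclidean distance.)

Vega

Squared Euclidean distances:
d²(P, Vega) = (-2−1.5)² + (-8−(-5))² = 12.25 + 9 = 21.25
d²(P, Rigel) = (-2−(-9))² + (-8−8.5)² = 49 + 272.25 = 321.25
d²(P, Bravo) = (-2−7)² + (-8−(-1.5))² = 81 + 42.25 = 123.25
d²(P, Cygnus) = (-2−2)² + (-8−(-1))² = 16 + 49 = 65
d²(P, Fornax) = (-2−(-9))² + (-8−(-6.5))² = 49 + 2.25 = 51.25
d²(P, Quasar) = (-2−(-4))² + (-8−(-4))² = 4 + 16 = 20
d²(P, Juno) = (-2−0.5)² + (-8−5)² = 6.25 + 169 = 175.25
d²(P, Orion) = (-2−(-2))² + (-8−(-1.5))² = 0 + 42.25 = 42.25
d²(P, Alpha) = (-2−1)² + (-8−(-0.5))² = 9 + 56.25 = 65.25
d²(P, Hydra) = (-2−(-5))² + (-8−(-6.5))² = 9 + 2.25 = 11.25
Sorted ascending: Hydra, Quasar, Vega, Orion, … — the third-nearest is Vega.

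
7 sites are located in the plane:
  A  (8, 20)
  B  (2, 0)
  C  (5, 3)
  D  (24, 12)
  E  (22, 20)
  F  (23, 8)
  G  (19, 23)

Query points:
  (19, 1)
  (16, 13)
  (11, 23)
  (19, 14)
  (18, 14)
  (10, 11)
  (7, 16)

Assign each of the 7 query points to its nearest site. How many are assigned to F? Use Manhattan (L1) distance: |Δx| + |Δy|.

1

(19, 1) — d to each: A:30, B:18, C:16, D:16, E:22, F:11, G:22 → nearest is F
(16, 13) — d to each: A:15, B:27, C:21, D:9, E:13, F:12, G:13 → nearest is D
(11, 23) — d to each: A:6, B:32, C:26, D:24, E:14, F:27, G:8 → nearest is A
(19, 14) — d to each: A:17, B:31, C:25, D:7, E:9, F:10, G:9 → nearest is D
(18, 14) — d to each: A:16, B:30, C:24, D:8, E:10, F:11, G:10 → nearest is D
(10, 11) — d to each: A:11, B:19, C:13, D:15, E:21, F:16, G:21 → nearest is A
(7, 16) — d to each: A:5, B:21, C:15, D:21, E:19, F:24, G:19 → nearest is A
1 of the 7 points has F as nearest.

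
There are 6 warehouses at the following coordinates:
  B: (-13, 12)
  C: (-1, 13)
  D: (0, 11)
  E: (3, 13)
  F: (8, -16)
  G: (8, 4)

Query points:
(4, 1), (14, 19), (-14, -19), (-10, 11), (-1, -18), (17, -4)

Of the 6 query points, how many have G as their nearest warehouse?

2

(4, 1) — d² to each: B:410, C:169, D:116, E:145, F:305, G:25 → nearest is G
(14, 19) — d² to each: B:778, C:261, D:260, E:157, F:1261, G:261 → nearest is E
(-14, -19) — d² to each: B:962, C:1193, D:1096, E:1313, F:493, G:1013 → nearest is F
(-10, 11) — d² to each: B:10, C:85, D:100, E:173, F:1053, G:373 → nearest is B
(-1, -18) — d² to each: B:1044, C:961, D:842, E:977, F:85, G:565 → nearest is F
(17, -4) — d² to each: B:1156, C:613, D:514, E:485, F:225, G:145 → nearest is G
2 of the 6 points have G as nearest.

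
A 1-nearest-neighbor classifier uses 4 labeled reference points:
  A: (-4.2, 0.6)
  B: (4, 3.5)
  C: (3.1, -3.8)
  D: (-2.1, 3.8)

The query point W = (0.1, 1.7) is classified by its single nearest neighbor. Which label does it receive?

D

Since √ is increasing, it suffices to compare squared distances:
|WA|² = (0.1−(-4.2))² + (1.7−0.6)² = 18.49 + 1.21 = 19.7
|WB|² = (0.1−4)² + (1.7−3.5)² = 15.21 + 3.24 = 18.45
|WC|² = (0.1−3.1)² + (1.7−(-3.8))² = 9 + 30.25 = 39.25
|WD|² = (0.1−(-2.1))² + (1.7−3.8)² = 4.84 + 4.41 = 9.25
Minimum is at D.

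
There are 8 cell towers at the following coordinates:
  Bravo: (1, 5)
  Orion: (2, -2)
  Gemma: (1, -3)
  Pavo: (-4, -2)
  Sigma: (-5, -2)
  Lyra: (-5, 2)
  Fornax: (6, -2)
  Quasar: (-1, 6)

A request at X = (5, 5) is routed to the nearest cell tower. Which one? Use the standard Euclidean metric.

Since √ is increasing, it suffices to compare squared distances:
d²(X, Bravo) = 16 + 0 = 16
d²(X, Orion) = 9 + 49 = 58
d²(X, Gemma) = 16 + 64 = 80
d²(X, Pavo) = 81 + 49 = 130
d²(X, Sigma) = 100 + 49 = 149
d²(X, Lyra) = 100 + 9 = 109
d²(X, Fornax) = 1 + 49 = 50
d²(X, Quasar) = 36 + 1 = 37
The smallest is to Bravo, so X lies in the Voronoi region of Bravo.

Bravo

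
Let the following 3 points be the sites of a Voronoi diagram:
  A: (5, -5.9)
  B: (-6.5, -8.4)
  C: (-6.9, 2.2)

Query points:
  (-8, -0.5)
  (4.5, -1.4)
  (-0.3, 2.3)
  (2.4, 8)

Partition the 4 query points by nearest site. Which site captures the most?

C

(-8, -0.5) — d² to each: A:198.16, B:64.66, C:8.5 → nearest is C
(4.5, -1.4) — d² to each: A:20.5, B:170, C:142.92 → nearest is A
(-0.3, 2.3) — d² to each: A:95.33, B:152.93, C:43.57 → nearest is C
(2.4, 8) — d² to each: A:199.97, B:348.17, C:120.13 → nearest is C
Tally — A:1, C:3. C captures the most (3).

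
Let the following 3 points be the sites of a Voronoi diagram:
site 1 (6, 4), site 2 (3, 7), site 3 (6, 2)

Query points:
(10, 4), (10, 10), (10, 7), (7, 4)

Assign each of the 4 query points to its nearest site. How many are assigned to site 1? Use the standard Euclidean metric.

(10, 4) — d² to each: site 1:16, site 2:58, site 3:20 → nearest is site 1
(10, 10) — d² to each: site 1:52, site 2:58, site 3:80 → nearest is site 1
(10, 7) — d² to each: site 1:25, site 2:49, site 3:41 → nearest is site 1
(7, 4) — d² to each: site 1:1, site 2:25, site 3:5 → nearest is site 1
4 of the 4 points have site 1 as nearest.

4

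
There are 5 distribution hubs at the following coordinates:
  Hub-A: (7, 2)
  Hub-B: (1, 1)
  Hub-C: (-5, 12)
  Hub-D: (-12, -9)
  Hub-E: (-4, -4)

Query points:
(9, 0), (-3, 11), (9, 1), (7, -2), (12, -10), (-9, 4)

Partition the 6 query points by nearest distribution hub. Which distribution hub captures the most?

Hub-A

(9, 0) — d² to each: Hub-A:8, Hub-B:65, Hub-C:340, Hub-D:522, Hub-E:185 → nearest is Hub-A
(-3, 11) — d² to each: Hub-A:181, Hub-B:116, Hub-C:5, Hub-D:481, Hub-E:226 → nearest is Hub-C
(9, 1) — d² to each: Hub-A:5, Hub-B:64, Hub-C:317, Hub-D:541, Hub-E:194 → nearest is Hub-A
(7, -2) — d² to each: Hub-A:16, Hub-B:45, Hub-C:340, Hub-D:410, Hub-E:125 → nearest is Hub-A
(12, -10) — d² to each: Hub-A:169, Hub-B:242, Hub-C:773, Hub-D:577, Hub-E:292 → nearest is Hub-A
(-9, 4) — d² to each: Hub-A:260, Hub-B:109, Hub-C:80, Hub-D:178, Hub-E:89 → nearest is Hub-C
Tally — Hub-A:4, Hub-C:2. Hub-A captures the most (4).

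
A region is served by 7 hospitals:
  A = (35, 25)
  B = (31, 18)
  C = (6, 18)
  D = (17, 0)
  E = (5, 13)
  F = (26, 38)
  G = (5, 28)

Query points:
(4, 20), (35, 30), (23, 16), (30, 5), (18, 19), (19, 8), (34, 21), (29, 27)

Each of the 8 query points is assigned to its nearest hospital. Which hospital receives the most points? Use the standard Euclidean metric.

A

(4, 20) — d² to each: A:986, B:733, C:8, D:569, E:50, F:808, G:65 → nearest is C
(35, 30) — d² to each: A:25, B:160, C:985, D:1224, E:1189, F:145, G:904 → nearest is A
(23, 16) — d² to each: A:225, B:68, C:293, D:292, E:333, F:493, G:468 → nearest is B
(30, 5) — d² to each: A:425, B:170, C:745, D:194, E:689, F:1105, G:1154 → nearest is B
(18, 19) — d² to each: A:325, B:170, C:145, D:362, E:205, F:425, G:250 → nearest is C
(19, 8) — d² to each: A:545, B:244, C:269, D:68, E:221, F:949, G:596 → nearest is D
(34, 21) — d² to each: A:17, B:18, C:793, D:730, E:905, F:353, G:890 → nearest is A
(29, 27) — d² to each: A:40, B:85, C:610, D:873, E:772, F:130, G:577 → nearest is A
Tally — A:3, B:2, C:2, D:1. A captures the most (3).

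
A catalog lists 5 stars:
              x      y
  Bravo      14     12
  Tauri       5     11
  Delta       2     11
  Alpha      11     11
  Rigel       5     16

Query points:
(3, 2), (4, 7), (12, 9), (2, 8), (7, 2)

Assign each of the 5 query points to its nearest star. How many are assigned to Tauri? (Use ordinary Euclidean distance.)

2

(3, 2) — d² to each: Bravo:221, Tauri:85, Delta:82, Alpha:145, Rigel:200 → nearest is Delta
(4, 7) — d² to each: Bravo:125, Tauri:17, Delta:20, Alpha:65, Rigel:82 → nearest is Tauri
(12, 9) — d² to each: Bravo:13, Tauri:53, Delta:104, Alpha:5, Rigel:98 → nearest is Alpha
(2, 8) — d² to each: Bravo:160, Tauri:18, Delta:9, Alpha:90, Rigel:73 → nearest is Delta
(7, 2) — d² to each: Bravo:149, Tauri:85, Delta:106, Alpha:97, Rigel:200 → nearest is Tauri
2 of the 5 points have Tauri as nearest.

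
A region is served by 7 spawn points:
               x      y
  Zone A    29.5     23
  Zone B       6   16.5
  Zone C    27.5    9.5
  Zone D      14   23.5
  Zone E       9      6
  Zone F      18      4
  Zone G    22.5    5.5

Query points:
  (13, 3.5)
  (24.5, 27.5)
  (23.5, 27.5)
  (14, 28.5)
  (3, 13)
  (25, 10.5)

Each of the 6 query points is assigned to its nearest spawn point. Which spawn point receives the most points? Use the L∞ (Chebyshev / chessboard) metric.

(13, 3.5) — d to each: Zone A:19.5, Zone B:13, Zone C:14.5, Zone D:20, Zone E:4, Zone F:5, Zone G:9.5 → nearest is Zone E
(24.5, 27.5) — d to each: Zone A:5, Zone B:18.5, Zone C:18, Zone D:10.5, Zone E:21.5, Zone F:23.5, Zone G:22 → nearest is Zone A
(23.5, 27.5) — d to each: Zone A:6, Zone B:17.5, Zone C:18, Zone D:9.5, Zone E:21.5, Zone F:23.5, Zone G:22 → nearest is Zone A
(14, 28.5) — d to each: Zone A:15.5, Zone B:12, Zone C:19, Zone D:5, Zone E:22.5, Zone F:24.5, Zone G:23 → nearest is Zone D
(3, 13) — d to each: Zone A:26.5, Zone B:3.5, Zone C:24.5, Zone D:11, Zone E:7, Zone F:15, Zone G:19.5 → nearest is Zone B
(25, 10.5) — d to each: Zone A:12.5, Zone B:19, Zone C:2.5, Zone D:13, Zone E:16, Zone F:7, Zone G:5 → nearest is Zone C
Tally — Zone A:2, Zone B:1, Zone C:1, Zone D:1, Zone E:1. Zone A captures the most (2).

Zone A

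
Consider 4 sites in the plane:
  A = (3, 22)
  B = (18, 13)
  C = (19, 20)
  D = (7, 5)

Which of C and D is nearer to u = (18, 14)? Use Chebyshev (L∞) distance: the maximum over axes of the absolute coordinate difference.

C

d(u,C) = max(1, 6) = 6
d(u,D) = max(11, 9) = 11
6 < 11, so C is closer.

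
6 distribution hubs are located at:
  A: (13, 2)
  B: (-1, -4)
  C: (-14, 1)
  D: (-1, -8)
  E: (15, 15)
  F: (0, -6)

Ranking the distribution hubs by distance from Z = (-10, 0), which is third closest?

F

Squared Euclidean distances:
|ZA|² = (-10−13)² + (0−2)² = 529 + 4 = 533
|ZB|² = (-10−(-1))² + (0−(-4))² = 81 + 16 = 97
|ZC|² = (-10−(-14))² + (0−1)² = 16 + 1 = 17
|ZD|² = (-10−(-1))² + (0−(-8))² = 81 + 64 = 145
|ZE|² = (-10−15)² + (0−15)² = 625 + 225 = 850
|ZF|² = (-10−0)² + (0−(-6))² = 100 + 36 = 136
Sorted ascending: C, B, F, D, … — the third-nearest is F.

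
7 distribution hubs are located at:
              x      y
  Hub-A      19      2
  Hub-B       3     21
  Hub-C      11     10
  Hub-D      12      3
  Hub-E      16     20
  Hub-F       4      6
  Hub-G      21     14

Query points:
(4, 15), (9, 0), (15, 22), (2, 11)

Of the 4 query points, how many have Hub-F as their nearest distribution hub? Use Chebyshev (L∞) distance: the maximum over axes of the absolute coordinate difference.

(4, 15) — d to each: Hub-A:15, Hub-B:6, Hub-C:7, Hub-D:12, Hub-E:12, Hub-F:9, Hub-G:17 → nearest is Hub-B
(9, 0) — d to each: Hub-A:10, Hub-B:21, Hub-C:10, Hub-D:3, Hub-E:20, Hub-F:6, Hub-G:14 → nearest is Hub-D
(15, 22) — d to each: Hub-A:20, Hub-B:12, Hub-C:12, Hub-D:19, Hub-E:2, Hub-F:16, Hub-G:8 → nearest is Hub-E
(2, 11) — d to each: Hub-A:17, Hub-B:10, Hub-C:9, Hub-D:10, Hub-E:14, Hub-F:5, Hub-G:19 → nearest is Hub-F
1 of the 4 points has Hub-F as nearest.

1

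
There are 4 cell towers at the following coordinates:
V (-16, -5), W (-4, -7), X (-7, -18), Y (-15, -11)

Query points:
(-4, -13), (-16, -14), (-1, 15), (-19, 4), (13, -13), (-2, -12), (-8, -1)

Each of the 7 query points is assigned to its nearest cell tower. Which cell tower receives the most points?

(-4, -13) — d² to each: V:208, W:36, X:34, Y:125 → nearest is X
(-16, -14) — d² to each: V:81, W:193, X:97, Y:10 → nearest is Y
(-1, 15) — d² to each: V:625, W:493, X:1125, Y:872 → nearest is W
(-19, 4) — d² to each: V:90, W:346, X:628, Y:241 → nearest is V
(13, -13) — d² to each: V:905, W:325, X:425, Y:788 → nearest is W
(-2, -12) — d² to each: V:245, W:29, X:61, Y:170 → nearest is W
(-8, -1) — d² to each: V:80, W:52, X:290, Y:149 → nearest is W
Tally — V:1, W:4, X:1, Y:1. W captures the most (4).

W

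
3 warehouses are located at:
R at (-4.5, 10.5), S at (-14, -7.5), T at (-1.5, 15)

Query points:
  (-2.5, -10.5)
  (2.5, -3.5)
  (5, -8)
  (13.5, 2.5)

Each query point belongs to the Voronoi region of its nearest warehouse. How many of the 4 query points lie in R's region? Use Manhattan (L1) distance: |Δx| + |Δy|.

(-2.5, -10.5) — d to each: R:23, S:14.5, T:26.5 → nearest is S
(2.5, -3.5) — d to each: R:21, S:20.5, T:22.5 → nearest is S
(5, -8) — d to each: R:28, S:19.5, T:29.5 → nearest is S
(13.5, 2.5) — d to each: R:26, S:37.5, T:27.5 → nearest is R
1 of the 4 points has R as nearest.

1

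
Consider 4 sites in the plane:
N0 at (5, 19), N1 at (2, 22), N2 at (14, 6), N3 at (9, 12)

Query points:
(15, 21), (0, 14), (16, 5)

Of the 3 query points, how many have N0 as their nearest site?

2

(15, 21) — d² to each: N0:104, N1:170, N2:226, N3:117 → nearest is N0
(0, 14) — d² to each: N0:50, N1:68, N2:260, N3:85 → nearest is N0
(16, 5) — d² to each: N0:317, N1:485, N2:5, N3:98 → nearest is N2
2 of the 3 points have N0 as nearest.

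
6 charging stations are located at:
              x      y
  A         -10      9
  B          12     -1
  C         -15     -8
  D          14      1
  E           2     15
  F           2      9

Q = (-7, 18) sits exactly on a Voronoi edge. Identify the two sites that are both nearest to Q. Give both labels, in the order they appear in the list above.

Squared distances from Q to each site:
|QA|² = (-7−(-10))² + (18−9)² = 9 + 81 = 90
|QB|² = (-7−12)² + (18−(-1))² = 361 + 361 = 722
|QC|² = (-7−(-15))² + (18−(-8))² = 64 + 676 = 740
|QD|² = (-7−14)² + (18−1)² = 441 + 289 = 730
|QE|² = (-7−2)² + (18−15)² = 81 + 9 = 90
|QF|² = (-7−2)² + (18−9)² = 81 + 81 = 162
Q is equidistant from A and E (both at squared distance 90), and every other site is strictly farther — so Q lies on the A–E Voronoi edge.

A and E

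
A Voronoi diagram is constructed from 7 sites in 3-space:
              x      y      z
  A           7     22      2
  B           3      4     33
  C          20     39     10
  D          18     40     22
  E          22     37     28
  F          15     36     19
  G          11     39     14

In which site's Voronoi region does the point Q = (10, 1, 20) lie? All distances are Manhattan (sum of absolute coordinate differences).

B

d(Q,A) = |10−7| + |1−22| + |20−2| = 3 + 21 + 18 = 42
d(Q,B) = |10−3| + |1−4| + |20−33| = 7 + 3 + 13 = 23
d(Q,C) = |10−20| + |1−39| + |20−10| = 10 + 38 + 10 = 58
d(Q,D) = |10−18| + |1−40| + |20−22| = 8 + 39 + 2 = 49
d(Q,E) = |10−22| + |1−37| + |20−28| = 12 + 36 + 8 = 56
d(Q,F) = |10−15| + |1−36| + |20−19| = 5 + 35 + 1 = 41
d(Q,G) = |10−11| + |1−39| + |20−14| = 1 + 38 + 6 = 45
Minimum is at B.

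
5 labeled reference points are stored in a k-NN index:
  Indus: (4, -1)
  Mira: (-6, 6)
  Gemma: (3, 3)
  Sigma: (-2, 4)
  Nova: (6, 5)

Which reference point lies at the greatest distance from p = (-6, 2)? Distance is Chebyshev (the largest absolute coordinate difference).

Nova

d(p, Indus) = max(10, 3) = 10
d(p, Mira) = max(0, 4) = 4
d(p, Gemma) = max(9, 1) = 9
d(p, Sigma) = max(4, 2) = 4
d(p, Nova) = max(12, 3) = 12
The largest is to Nova.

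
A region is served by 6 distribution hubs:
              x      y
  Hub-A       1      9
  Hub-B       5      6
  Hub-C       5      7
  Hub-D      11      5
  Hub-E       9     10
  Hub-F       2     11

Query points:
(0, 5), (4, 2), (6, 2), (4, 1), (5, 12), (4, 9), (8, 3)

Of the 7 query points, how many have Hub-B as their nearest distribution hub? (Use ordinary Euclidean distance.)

3

(0, 5) — d² to each: Hub-A:17, Hub-B:26, Hub-C:29, Hub-D:121, Hub-E:106, Hub-F:40 → nearest is Hub-A
(4, 2) — d² to each: Hub-A:58, Hub-B:17, Hub-C:26, Hub-D:58, Hub-E:89, Hub-F:85 → nearest is Hub-B
(6, 2) — d² to each: Hub-A:74, Hub-B:17, Hub-C:26, Hub-D:34, Hub-E:73, Hub-F:97 → nearest is Hub-B
(4, 1) — d² to each: Hub-A:73, Hub-B:26, Hub-C:37, Hub-D:65, Hub-E:106, Hub-F:104 → nearest is Hub-B
(5, 12) — d² to each: Hub-A:25, Hub-B:36, Hub-C:25, Hub-D:85, Hub-E:20, Hub-F:10 → nearest is Hub-F
(4, 9) — d² to each: Hub-A:9, Hub-B:10, Hub-C:5, Hub-D:65, Hub-E:26, Hub-F:8 → nearest is Hub-C
(8, 3) — d² to each: Hub-A:85, Hub-B:18, Hub-C:25, Hub-D:13, Hub-E:50, Hub-F:100 → nearest is Hub-D
3 of the 7 points have Hub-B as nearest.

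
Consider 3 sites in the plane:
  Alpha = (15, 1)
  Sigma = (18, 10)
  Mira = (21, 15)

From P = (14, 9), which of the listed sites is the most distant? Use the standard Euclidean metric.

Mira

Compare squared distances (the ordering matches that of the actual distances):
d²(P, Alpha) = (14−15)² + (9−1)² = 1 + 64 = 65
d²(P, Sigma) = (14−18)² + (9−10)² = 16 + 1 = 17
d²(P, Mira) = (14−21)² + (9−15)² = 49 + 36 = 85
The largest is to Mira.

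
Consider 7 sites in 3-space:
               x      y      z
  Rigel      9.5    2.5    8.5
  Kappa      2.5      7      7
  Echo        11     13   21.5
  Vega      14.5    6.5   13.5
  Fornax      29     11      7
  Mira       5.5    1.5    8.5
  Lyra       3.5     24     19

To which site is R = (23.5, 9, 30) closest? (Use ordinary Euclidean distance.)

Since √ is increasing, it suffices to compare squared distances:
d²(R, Rigel) = (23.5−9.5)² + (9−2.5)² + (30−8.5)² = 196 + 42.25 + 462.25 = 700.5
d²(R, Kappa) = (23.5−2.5)² + (9−7)² + (30−7)² = 441 + 4 + 529 = 974
d²(R, Echo) = (23.5−11)² + (9−13)² + (30−21.5)² = 156.25 + 16 + 72.25 = 244.5
d²(R, Vega) = (23.5−14.5)² + (9−6.5)² + (30−13.5)² = 81 + 6.25 + 272.25 = 359.5
d²(R, Fornax) = (23.5−29)² + (9−11)² + (30−7)² = 30.25 + 4 + 529 = 563.25
d²(R, Mira) = (23.5−5.5)² + (9−1.5)² + (30−8.5)² = 324 + 56.25 + 462.25 = 842.5
d²(R, Lyra) = (23.5−3.5)² + (9−24)² + (30−19)² = 400 + 225 + 121 = 746
Minimum is at Echo.

Echo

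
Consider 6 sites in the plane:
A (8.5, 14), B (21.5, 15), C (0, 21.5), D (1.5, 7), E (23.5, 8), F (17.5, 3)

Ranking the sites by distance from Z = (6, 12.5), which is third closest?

Since √ is increasing, it suffices to compare squared distances:
|ZA|² = (6−8.5)² + (12.5−14)² = 6.25 + 2.25 = 8.5
|ZB|² = (6−21.5)² + (12.5−15)² = 240.25 + 6.25 = 246.5
|ZC|² = (6−0)² + (12.5−21.5)² = 36 + 81 = 117
|ZD|² = (6−1.5)² + (12.5−7)² = 20.25 + 30.25 = 50.5
|ZE|² = (6−23.5)² + (12.5−8)² = 306.25 + 20.25 = 326.5
|ZF|² = (6−17.5)² + (12.5−3)² = 132.25 + 90.25 = 222.5
Sorted ascending: A, D, C, F, … — the third-nearest is C.

C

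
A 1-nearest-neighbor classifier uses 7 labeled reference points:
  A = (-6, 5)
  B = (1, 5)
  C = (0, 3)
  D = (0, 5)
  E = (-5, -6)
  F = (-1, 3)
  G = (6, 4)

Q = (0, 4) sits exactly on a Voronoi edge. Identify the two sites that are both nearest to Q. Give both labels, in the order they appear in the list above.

Squared distances from Q to each site:
|QA|² = (0−(-6))² + (4−5)² = 36 + 1 = 37
|QB|² = (0−1)² + (4−5)² = 1 + 1 = 2
|QC|² = (0−0)² + (4−3)² = 0 + 1 = 1
|QD|² = (0−0)² + (4−5)² = 0 + 1 = 1
|QE|² = (0−(-5))² + (4−(-6))² = 25 + 100 = 125
|QF|² = (0−(-1))² + (4−3)² = 1 + 1 = 2
|QG|² = (0−6)² + (4−4)² = 36 + 0 = 36
Q is equidistant from C and D (both at squared distance 1), and every other site is strictly farther — so Q lies on the C–D Voronoi edge.

C and D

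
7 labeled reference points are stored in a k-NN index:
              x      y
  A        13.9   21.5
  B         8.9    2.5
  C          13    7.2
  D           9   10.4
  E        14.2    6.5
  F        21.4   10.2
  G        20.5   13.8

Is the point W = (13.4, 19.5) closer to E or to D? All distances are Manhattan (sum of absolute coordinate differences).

d(W,E) = |13.4−14.2| + |19.5−6.5| = 0.8 + 13 = 13.8
d(W,D) = |13.4−9| + |19.5−10.4| = 4.4 + 9.1 = 13.5
13.8 > 13.5, so D is closer.

D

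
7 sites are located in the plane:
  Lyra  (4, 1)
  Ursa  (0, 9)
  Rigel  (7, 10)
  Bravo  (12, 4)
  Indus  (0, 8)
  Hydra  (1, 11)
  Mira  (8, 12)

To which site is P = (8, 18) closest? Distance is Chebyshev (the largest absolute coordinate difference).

d(P, Lyra) = max(4, 17) = 17
d(P, Ursa) = max(8, 9) = 9
d(P, Rigel) = max(1, 8) = 8
d(P, Bravo) = max(4, 14) = 14
d(P, Indus) = max(8, 10) = 10
d(P, Hydra) = max(7, 7) = 7
d(P, Mira) = max(0, 6) = 6
The smallest is to Mira, so P lies in the Voronoi region of Mira.

Mira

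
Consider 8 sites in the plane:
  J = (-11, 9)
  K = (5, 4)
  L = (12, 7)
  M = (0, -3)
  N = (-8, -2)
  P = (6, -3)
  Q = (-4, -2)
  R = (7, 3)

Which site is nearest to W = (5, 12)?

Compare squared distances (the ordering matches that of the actual distances):
|WJ|² = (5−(-11))² + (12−9)² = 256 + 9 = 265
|WK|² = (5−5)² + (12−4)² = 0 + 64 = 64
|WL|² = (5−12)² + (12−7)² = 49 + 25 = 74
|WM|² = (5−0)² + (12−(-3))² = 25 + 225 = 250
|WN|² = (5−(-8))² + (12−(-2))² = 169 + 196 = 365
|WP|² = (5−6)² + (12−(-3))² = 1 + 225 = 226
|WQ|² = (5−(-4))² + (12−(-2))² = 81 + 196 = 277
|WR|² = (5−7)² + (12−3)² = 4 + 81 = 85
Minimum is at K.

K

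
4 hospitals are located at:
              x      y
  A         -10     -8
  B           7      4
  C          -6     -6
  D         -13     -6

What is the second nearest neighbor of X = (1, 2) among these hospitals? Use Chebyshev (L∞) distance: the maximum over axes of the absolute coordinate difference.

C

d(X,A) = max(11, 10) = 11
d(X,B) = max(6, 2) = 6
d(X,C) = max(7, 8) = 8
d(X,D) = max(14, 8) = 14
Sorted ascending: B, C, A, … — the second-nearest is C.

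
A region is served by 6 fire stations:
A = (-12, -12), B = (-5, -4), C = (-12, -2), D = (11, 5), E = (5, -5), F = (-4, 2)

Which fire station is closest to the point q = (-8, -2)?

Since √ is increasing, it suffices to compare squared distances:
|qA|² = (-8−(-12))² + (-2−(-12))² = 16 + 100 = 116
|qB|² = (-8−(-5))² + (-2−(-4))² = 9 + 4 = 13
|qC|² = (-8−(-12))² + (-2−(-2))² = 16 + 0 = 16
|qD|² = (-8−11)² + (-2−5)² = 361 + 49 = 410
|qE|² = (-8−5)² + (-2−(-5))² = 169 + 9 = 178
|qF|² = (-8−(-4))² + (-2−2)² = 16 + 16 = 32
The smallest is to B, so q lies in the Voronoi region of B.

B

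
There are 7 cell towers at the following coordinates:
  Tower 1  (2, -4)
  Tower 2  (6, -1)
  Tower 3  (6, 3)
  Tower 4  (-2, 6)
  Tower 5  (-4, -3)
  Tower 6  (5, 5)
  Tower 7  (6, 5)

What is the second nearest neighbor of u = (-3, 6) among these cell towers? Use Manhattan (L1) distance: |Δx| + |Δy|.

Tower 6

d(u, Tower 1) = 5 + 10 = 15
d(u, Tower 2) = 9 + 7 = 16
d(u, Tower 3) = 9 + 3 = 12
d(u, Tower 4) = 1 + 0 = 1
d(u, Tower 5) = 1 + 9 = 10
d(u, Tower 6) = 8 + 1 = 9
d(u, Tower 7) = 9 + 1 = 10
Sorted ascending: Tower 4, Tower 6, Tower 5, … — the second-nearest is Tower 6.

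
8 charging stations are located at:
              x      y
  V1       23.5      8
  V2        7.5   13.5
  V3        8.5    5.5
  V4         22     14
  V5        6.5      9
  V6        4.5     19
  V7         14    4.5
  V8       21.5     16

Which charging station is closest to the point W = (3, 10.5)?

V5

Compare squared distances (the ordering matches that of the actual distances):
|WV1|² = (3−23.5)² + (10.5−8)² = 420.25 + 6.25 = 426.5
|WV2|² = (3−7.5)² + (10.5−13.5)² = 20.25 + 9 = 29.25
|WV3|² = (3−8.5)² + (10.5−5.5)² = 30.25 + 25 = 55.25
|WV4|² = (3−22)² + (10.5−14)² = 361 + 12.25 = 373.25
|WV5|² = (3−6.5)² + (10.5−9)² = 12.25 + 2.25 = 14.5
|WV6|² = (3−4.5)² + (10.5−19)² = 2.25 + 72.25 = 74.5
|WV7|² = (3−14)² + (10.5−4.5)² = 121 + 36 = 157
|WV8|² = (3−21.5)² + (10.5−16)² = 342.25 + 30.25 = 372.5
V5 is nearest.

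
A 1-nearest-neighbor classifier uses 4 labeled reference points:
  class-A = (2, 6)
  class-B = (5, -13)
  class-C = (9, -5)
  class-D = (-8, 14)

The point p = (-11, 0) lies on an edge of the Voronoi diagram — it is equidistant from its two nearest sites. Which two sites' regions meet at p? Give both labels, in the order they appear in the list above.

class-A and class-D

Squared distances from p to each site:
d²(p, class-A) = (-11−2)² + (0−6)² = 169 + 36 = 205
d²(p, class-B) = (-11−5)² + (0−(-13))² = 256 + 169 = 425
d²(p, class-C) = (-11−9)² + (0−(-5))² = 400 + 25 = 425
d²(p, class-D) = (-11−(-8))² + (0−14)² = 9 + 196 = 205
p is equidistant from class-A and class-D (both at squared distance 205), and every other site is strictly farther — so p lies on the class-A–class-D Voronoi edge.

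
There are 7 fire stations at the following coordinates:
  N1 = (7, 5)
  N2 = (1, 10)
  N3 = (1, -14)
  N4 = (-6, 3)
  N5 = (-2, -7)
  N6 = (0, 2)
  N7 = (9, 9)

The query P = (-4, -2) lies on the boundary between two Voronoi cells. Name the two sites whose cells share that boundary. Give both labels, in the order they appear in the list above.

N4 and N5

Squared distances from P to each site:
|PN1|² = 121 + 49 = 170
|PN2|² = 25 + 144 = 169
|PN3|² = 25 + 144 = 169
|PN4|² = 4 + 25 = 29
|PN5|² = 4 + 25 = 29
|PN6|² = 16 + 16 = 32
|PN7|² = 169 + 121 = 290
P is equidistant from N4 and N5 (both at squared distance 29), and every other site is strictly farther — so P lies on the N4–N5 Voronoi edge.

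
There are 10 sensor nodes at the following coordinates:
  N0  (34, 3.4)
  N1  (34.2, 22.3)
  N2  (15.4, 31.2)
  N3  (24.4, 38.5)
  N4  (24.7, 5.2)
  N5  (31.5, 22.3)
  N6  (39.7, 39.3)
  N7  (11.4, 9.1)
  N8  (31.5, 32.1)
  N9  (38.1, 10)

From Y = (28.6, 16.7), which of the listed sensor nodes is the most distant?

N6

Since √ is increasing, it suffices to compare squared distances:
|YN0|² = (28.6−34)² + (16.7−3.4)² = 29.16 + 176.89 = 206.05
|YN1|² = (28.6−34.2)² + (16.7−22.3)² = 31.36 + 31.36 = 62.72
|YN2|² = (28.6−15.4)² + (16.7−31.2)² = 174.24 + 210.25 = 384.49
|YN3|² = (28.6−24.4)² + (16.7−38.5)² = 17.64 + 475.24 = 492.88
|YN4|² = (28.6−24.7)² + (16.7−5.2)² = 15.21 + 132.25 = 147.46
|YN5|² = (28.6−31.5)² + (16.7−22.3)² = 8.41 + 31.36 = 39.77
|YN6|² = (28.6−39.7)² + (16.7−39.3)² = 123.21 + 510.76 = 633.97
|YN7|² = (28.6−11.4)² + (16.7−9.1)² = 295.84 + 57.76 = 353.6
|YN8|² = (28.6−31.5)² + (16.7−32.1)² = 8.41 + 237.16 = 245.57
|YN9|² = (28.6−38.1)² + (16.7−10)² = 90.25 + 44.89 = 135.14
The largest is to N6.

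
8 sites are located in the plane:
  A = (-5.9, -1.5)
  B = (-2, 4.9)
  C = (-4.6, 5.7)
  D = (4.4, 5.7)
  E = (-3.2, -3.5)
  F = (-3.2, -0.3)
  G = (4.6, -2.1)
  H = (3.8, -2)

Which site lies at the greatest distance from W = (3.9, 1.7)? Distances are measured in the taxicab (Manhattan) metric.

d(W,A) = 9.8 + 3.2 = 13
d(W,B) = 5.9 + 3.2 = 9.1
d(W,C) = 8.5 + 4 = 12.5
d(W,D) = 0.5 + 4 = 4.5
d(W,E) = 7.1 + 5.2 = 12.3
d(W,F) = 7.1 + 2 = 9.1
d(W,G) = 0.7 + 3.8 = 4.5
d(W,H) = 0.1 + 3.7 = 3.8
The largest is to A.

A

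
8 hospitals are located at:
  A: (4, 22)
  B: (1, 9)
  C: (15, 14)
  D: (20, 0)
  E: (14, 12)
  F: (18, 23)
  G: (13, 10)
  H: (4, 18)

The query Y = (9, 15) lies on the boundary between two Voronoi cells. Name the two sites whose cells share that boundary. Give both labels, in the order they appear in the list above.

E and H

Squared distances from Y to each site:
|YA|² = 25 + 49 = 74
|YB|² = 64 + 36 = 100
|YC|² = 36 + 1 = 37
|YD|² = 121 + 225 = 346
|YE|² = 25 + 9 = 34
|YF|² = 81 + 64 = 145
|YG|² = 16 + 25 = 41
|YH|² = 25 + 9 = 34
Y is equidistant from E and H (both at squared distance 34), and every other site is strictly farther — so Y lies on the E–H Voronoi edge.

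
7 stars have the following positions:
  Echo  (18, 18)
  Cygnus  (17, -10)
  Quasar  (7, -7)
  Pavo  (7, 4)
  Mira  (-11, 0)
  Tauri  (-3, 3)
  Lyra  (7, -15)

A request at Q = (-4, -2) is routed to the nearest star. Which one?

Tauri

Compare squared distances (the ordering matches that of the actual distances):
d²(Q, Echo) = 484 + 400 = 884
d²(Q, Cygnus) = 441 + 64 = 505
d²(Q, Quasar) = 121 + 25 = 146
d²(Q, Pavo) = 121 + 36 = 157
d²(Q, Mira) = 49 + 4 = 53
d²(Q, Tauri) = 1 + 25 = 26
d²(Q, Lyra) = 121 + 169 = 290
Minimum is at Tauri.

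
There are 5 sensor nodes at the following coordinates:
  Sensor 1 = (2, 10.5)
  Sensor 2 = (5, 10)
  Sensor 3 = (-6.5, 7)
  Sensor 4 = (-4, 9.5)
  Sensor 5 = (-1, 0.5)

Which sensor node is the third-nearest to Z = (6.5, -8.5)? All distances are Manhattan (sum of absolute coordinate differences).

Sensor 1

d(Z, Sensor 1) = 4.5 + 19 = 23.5
d(Z, Sensor 2) = 1.5 + 18.5 = 20
d(Z, Sensor 3) = 13 + 15.5 = 28.5
d(Z, Sensor 4) = 10.5 + 18 = 28.5
d(Z, Sensor 5) = 7.5 + 9 = 16.5
Sorted ascending: Sensor 5, Sensor 2, Sensor 1, Sensor 3, … — the third-nearest is Sensor 1.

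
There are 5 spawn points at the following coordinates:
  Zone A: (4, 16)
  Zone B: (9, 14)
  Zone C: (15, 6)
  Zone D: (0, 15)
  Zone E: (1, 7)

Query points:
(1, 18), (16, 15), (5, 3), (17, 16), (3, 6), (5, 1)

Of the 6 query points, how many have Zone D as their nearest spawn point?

(1, 18) — d² to each: Zone A:13, Zone B:80, Zone C:340, Zone D:10, Zone E:121 → nearest is Zone D
(16, 15) — d² to each: Zone A:145, Zone B:50, Zone C:82, Zone D:256, Zone E:289 → nearest is Zone B
(5, 3) — d² to each: Zone A:170, Zone B:137, Zone C:109, Zone D:169, Zone E:32 → nearest is Zone E
(17, 16) — d² to each: Zone A:169, Zone B:68, Zone C:104, Zone D:290, Zone E:337 → nearest is Zone B
(3, 6) — d² to each: Zone A:101, Zone B:100, Zone C:144, Zone D:90, Zone E:5 → nearest is Zone E
(5, 1) — d² to each: Zone A:226, Zone B:185, Zone C:125, Zone D:221, Zone E:52 → nearest is Zone E
1 of the 6 points has Zone D as nearest.

1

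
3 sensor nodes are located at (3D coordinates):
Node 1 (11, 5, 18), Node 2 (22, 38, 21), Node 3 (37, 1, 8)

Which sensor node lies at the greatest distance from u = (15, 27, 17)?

Compare squared distances (the ordering matches that of the actual distances):
d²(u, Node 1) = (15−11)² + (27−5)² + (17−18)² = 16 + 484 + 1 = 501
d²(u, Node 2) = (15−22)² + (27−38)² + (17−21)² = 49 + 121 + 16 = 186
d²(u, Node 3) = (15−37)² + (27−1)² + (17−8)² = 484 + 676 + 81 = 1241
The largest is to Node 3.

Node 3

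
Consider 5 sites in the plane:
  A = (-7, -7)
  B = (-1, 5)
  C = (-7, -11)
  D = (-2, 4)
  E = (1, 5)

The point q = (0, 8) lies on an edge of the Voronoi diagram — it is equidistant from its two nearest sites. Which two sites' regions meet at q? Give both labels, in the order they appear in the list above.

B and E

Squared distances from q to each site:
|qA|² = (0−(-7))² + (8−(-7))² = 49 + 225 = 274
|qB|² = (0−(-1))² + (8−5)² = 1 + 9 = 10
|qC|² = (0−(-7))² + (8−(-11))² = 49 + 361 = 410
|qD|² = (0−(-2))² + (8−4)² = 4 + 16 = 20
|qE|² = (0−1)² + (8−5)² = 1 + 9 = 10
q is equidistant from B and E (both at squared distance 10), and every other site is strictly farther — so q lies on the B–E Voronoi edge.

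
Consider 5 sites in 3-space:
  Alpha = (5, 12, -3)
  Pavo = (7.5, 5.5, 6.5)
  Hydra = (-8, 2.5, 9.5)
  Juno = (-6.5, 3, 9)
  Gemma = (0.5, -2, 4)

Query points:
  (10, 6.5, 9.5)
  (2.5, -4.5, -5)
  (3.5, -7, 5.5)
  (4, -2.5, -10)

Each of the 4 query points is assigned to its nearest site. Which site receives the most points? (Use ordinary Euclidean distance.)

(10, 6.5, 9.5) — d² to each: Alpha:211.5, Pavo:16.25, Hydra:340, Juno:284.75, Gemma:192.75 → nearest is Pavo
(2.5, -4.5, -5) — d² to each: Alpha:282.5, Pavo:257.25, Hydra:369.5, Juno:333.25, Gemma:91.25 → nearest is Gemma
(3.5, -7, 5.5) — d² to each: Alpha:435.5, Pavo:173.25, Hydra:238.5, Juno:212.25, Gemma:36.25 → nearest is Gemma
(4, -2.5, -10) — d² to each: Alpha:260.25, Pavo:348.5, Hydra:549.25, Juno:501.5, Gemma:208.5 → nearest is Gemma
Tally — Pavo:1, Gemma:3. Gemma captures the most (3).

Gemma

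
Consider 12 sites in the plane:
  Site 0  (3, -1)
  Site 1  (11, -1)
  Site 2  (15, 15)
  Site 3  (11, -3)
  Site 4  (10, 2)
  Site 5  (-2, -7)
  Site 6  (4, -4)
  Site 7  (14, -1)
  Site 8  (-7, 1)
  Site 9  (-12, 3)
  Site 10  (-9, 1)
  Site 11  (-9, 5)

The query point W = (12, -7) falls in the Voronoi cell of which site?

Site 3

Compare squared distances (the ordering matches that of the actual distances):
d²(W, Site 0) = 81 + 36 = 117
d²(W, Site 1) = 1 + 36 = 37
d²(W, Site 2) = 9 + 484 = 493
d²(W, Site 3) = 1 + 16 = 17
d²(W, Site 4) = 4 + 81 = 85
d²(W, Site 5) = 196 + 0 = 196
d²(W, Site 6) = 64 + 9 = 73
d²(W, Site 7) = 4 + 36 = 40
d²(W, Site 8) = 361 + 64 = 425
d²(W, Site 9) = 576 + 100 = 676
d²(W, Site 10) = 441 + 64 = 505
d²(W, Site 11) = 441 + 144 = 585
Site 3 is nearest.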